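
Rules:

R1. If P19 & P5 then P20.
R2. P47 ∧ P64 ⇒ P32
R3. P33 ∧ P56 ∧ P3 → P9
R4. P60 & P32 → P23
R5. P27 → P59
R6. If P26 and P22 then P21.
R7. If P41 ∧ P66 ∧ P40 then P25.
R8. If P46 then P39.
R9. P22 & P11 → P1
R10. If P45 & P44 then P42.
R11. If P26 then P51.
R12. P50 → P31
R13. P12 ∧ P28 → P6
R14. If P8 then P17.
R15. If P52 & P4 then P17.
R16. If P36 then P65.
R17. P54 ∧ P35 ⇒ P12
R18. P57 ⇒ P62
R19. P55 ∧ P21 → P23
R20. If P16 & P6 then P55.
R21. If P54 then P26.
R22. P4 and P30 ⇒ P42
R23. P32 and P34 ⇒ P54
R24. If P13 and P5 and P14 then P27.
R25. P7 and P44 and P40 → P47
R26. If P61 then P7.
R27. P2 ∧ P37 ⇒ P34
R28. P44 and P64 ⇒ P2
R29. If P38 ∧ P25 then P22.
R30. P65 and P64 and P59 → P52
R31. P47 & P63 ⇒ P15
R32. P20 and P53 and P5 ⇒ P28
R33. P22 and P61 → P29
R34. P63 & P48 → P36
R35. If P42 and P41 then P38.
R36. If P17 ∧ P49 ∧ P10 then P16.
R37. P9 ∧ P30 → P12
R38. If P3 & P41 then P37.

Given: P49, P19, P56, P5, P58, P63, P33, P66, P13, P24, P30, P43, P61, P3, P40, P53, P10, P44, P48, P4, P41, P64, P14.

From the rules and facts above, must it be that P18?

Forward chaining from the given facts derives: P20, P9, P25, P42, P27, P7, P2, P28, P36, P38, P12, P37, P59, P6, P65, P47, P34, P22, P52, P15, P29, P32, P17, P54, P16, P55, P26, P21, P51, P23.
No rule has P18 as its conclusion, and it is not among the given facts.

No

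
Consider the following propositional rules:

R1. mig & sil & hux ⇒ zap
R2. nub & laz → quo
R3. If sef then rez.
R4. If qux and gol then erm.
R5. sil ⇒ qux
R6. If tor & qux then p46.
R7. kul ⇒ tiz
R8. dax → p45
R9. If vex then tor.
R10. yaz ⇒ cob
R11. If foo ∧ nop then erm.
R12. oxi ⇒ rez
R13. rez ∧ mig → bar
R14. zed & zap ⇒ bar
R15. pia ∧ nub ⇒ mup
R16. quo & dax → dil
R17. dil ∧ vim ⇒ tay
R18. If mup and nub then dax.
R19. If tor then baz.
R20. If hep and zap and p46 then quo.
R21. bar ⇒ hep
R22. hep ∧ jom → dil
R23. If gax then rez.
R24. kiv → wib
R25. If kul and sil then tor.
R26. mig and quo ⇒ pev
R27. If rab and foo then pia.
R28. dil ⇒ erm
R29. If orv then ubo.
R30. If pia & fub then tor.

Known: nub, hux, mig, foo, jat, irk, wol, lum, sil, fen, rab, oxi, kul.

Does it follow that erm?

Yes

zap  (by R1: mig, sil, hux)
qux  (by R5: sil)
rez  (by R12: oxi)
bar  (by R13: rez, mig)
hep  (by R21: bar)
tor  (by R25: kul, sil)
pia  (by R27: rab, foo)
p46  (by R6: tor, qux)
mup  (by R15: pia, nub)
dax  (by R18: mup, nub)
quo  (by R20: hep, zap, p46)
dil  (by R16: quo, dax)
erm  (by R28: dil)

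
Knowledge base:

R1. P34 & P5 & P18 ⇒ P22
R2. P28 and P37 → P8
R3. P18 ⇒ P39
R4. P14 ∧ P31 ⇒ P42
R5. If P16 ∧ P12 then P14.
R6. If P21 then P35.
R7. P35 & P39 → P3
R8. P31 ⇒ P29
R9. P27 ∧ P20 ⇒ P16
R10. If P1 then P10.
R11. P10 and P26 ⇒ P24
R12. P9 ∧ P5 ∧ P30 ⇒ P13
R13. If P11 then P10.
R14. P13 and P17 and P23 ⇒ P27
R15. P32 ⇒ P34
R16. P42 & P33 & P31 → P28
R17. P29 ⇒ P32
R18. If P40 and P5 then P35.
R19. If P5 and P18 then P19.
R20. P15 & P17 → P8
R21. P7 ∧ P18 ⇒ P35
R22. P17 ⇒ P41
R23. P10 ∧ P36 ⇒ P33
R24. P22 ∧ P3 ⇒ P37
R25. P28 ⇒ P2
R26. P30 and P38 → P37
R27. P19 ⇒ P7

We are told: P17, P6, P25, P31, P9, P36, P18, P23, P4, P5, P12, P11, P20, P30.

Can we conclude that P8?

P39  (by R3: P18)
P29  (by R8: P31)
P13  (by R12: P9, P5, P30)
P10  (by R13: P11)
P27  (by R14: P13, P17, P23)
P32  (by R17: P29)
P19  (by R19: P5, P18)
P33  (by R23: P10, P36)
P7  (by R27: P19)
P16  (by R9: P27, P20)
P34  (by R15: P32)
P35  (by R21: P7, P18)
P22  (by R1: P34, P5, P18)
P14  (by R5: P16, P12)
P3  (by R7: P35, P39)
P37  (by R24: P22, P3)
P42  (by R4: P14, P31)
P28  (by R16: P42, P33, P31)
P8  (by R2: P28, P37)

Yes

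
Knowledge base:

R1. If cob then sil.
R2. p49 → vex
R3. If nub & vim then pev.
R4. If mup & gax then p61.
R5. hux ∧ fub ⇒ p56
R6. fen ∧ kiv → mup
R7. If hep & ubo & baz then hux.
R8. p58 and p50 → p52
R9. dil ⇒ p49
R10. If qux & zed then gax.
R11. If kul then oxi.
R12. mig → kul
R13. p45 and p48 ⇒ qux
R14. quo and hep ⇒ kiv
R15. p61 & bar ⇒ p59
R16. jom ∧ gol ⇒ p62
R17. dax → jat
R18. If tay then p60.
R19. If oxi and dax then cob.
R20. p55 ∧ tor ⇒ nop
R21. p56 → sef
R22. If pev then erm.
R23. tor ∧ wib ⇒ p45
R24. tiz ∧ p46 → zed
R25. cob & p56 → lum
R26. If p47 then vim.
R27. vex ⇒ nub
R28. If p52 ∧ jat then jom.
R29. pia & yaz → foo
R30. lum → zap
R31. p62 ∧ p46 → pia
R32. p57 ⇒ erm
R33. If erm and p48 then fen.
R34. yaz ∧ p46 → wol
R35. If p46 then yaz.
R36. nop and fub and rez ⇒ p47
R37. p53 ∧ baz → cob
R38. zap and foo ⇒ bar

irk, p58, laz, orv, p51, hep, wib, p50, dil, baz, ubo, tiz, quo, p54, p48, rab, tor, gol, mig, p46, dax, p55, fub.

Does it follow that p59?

No

Forward chaining from the given facts derives: hux, p52, p49, kul, kiv, jat, nop, p45, zed, jom, yaz, vex, p56, oxi, qux, p62, cob, sef, lum, nub, zap, pia, wol, sil, gax, foo, bar.
The only rule concluding p59 is R15, which needs p61; that is never established.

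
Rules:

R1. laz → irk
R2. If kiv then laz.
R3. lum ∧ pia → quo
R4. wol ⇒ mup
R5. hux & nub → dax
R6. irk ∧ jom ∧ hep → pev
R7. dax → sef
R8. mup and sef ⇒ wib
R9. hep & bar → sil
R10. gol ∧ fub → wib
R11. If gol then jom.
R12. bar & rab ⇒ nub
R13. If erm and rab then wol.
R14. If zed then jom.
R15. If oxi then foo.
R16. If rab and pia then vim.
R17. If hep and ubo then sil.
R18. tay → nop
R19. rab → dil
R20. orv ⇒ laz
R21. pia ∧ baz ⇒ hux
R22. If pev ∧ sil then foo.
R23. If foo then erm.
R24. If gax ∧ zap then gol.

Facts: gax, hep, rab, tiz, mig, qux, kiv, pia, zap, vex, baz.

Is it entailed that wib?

Forward chaining from the given facts derives: laz, vim, dil, hux, gol, irk, jom, pev.
Rules concluding wib: R8 needs mup; R10 needs fub — none of these are established.

No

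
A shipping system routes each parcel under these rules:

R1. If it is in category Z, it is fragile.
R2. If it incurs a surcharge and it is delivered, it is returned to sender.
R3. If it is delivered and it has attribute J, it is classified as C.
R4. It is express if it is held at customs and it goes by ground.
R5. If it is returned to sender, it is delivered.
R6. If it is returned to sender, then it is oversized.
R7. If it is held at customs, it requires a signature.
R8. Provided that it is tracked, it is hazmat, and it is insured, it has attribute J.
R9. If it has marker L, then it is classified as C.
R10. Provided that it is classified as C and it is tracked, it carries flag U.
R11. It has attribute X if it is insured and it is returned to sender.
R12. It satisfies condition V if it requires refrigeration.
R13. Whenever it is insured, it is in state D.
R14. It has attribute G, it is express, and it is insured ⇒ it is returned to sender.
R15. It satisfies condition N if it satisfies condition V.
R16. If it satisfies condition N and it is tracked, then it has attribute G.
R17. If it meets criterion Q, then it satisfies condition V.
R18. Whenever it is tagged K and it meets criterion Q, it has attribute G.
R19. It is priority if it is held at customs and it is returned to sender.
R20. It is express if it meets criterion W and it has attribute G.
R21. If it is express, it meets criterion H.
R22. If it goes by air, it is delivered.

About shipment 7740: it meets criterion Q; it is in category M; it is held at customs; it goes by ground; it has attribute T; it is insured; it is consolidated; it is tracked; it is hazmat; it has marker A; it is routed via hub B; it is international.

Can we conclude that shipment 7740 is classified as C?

By R4 (it is held at customs, it goes by ground): it is express.
By R8 (it is tracked, it is hazmat, it is insured): it has attribute J.
By R17 (it meets criterion Q): it satisfies condition V.
By R15 (it satisfies condition V): it satisfies condition N.
By R16 (it satisfies condition N, it is tracked): it has attribute G.
By R14 (it has attribute G, it is express, it is insured): it is returned to sender.
By R5 (it is returned to sender): it is delivered.
By R3 (it is delivered, it has attribute J): it is classified as C.

Yes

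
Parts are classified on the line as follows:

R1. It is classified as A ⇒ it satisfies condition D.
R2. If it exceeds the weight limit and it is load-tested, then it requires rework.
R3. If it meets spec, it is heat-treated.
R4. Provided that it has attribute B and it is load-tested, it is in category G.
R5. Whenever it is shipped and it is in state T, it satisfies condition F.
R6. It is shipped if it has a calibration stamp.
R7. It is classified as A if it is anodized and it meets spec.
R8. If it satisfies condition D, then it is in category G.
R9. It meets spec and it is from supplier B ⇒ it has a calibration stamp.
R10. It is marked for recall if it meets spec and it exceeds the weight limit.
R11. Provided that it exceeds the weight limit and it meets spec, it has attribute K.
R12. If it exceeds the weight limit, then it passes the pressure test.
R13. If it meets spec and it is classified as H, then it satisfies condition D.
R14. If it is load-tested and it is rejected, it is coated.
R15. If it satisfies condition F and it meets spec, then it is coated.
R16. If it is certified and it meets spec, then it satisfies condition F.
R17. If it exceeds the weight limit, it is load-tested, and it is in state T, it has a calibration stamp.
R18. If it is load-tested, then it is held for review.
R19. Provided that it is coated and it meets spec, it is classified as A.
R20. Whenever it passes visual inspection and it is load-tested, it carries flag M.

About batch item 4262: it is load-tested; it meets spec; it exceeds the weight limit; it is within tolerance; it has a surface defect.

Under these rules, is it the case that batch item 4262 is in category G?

Forward chaining from the given facts derives: requires rework, is heat-treated, is marked for recall, has attribute K, passes the pressure test, is held for review.
Rules concluding "it is in category G": R4 needs "it has attribute B"; R8 needs "it satisfies condition D" — none of these are established.

No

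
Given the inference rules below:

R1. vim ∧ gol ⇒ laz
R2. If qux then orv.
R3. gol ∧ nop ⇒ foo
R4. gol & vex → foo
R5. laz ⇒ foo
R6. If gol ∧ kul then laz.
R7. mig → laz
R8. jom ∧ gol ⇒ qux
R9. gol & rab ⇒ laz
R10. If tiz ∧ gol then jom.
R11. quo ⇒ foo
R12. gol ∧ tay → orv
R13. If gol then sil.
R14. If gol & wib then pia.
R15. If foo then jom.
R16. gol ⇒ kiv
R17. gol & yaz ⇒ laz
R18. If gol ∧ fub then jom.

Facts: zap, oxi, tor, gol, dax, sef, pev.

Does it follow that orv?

Forward chaining from the given facts derives: sil, kiv.
Rules concluding orv: R2 needs qux; R12 needs tay — none of these are established.

No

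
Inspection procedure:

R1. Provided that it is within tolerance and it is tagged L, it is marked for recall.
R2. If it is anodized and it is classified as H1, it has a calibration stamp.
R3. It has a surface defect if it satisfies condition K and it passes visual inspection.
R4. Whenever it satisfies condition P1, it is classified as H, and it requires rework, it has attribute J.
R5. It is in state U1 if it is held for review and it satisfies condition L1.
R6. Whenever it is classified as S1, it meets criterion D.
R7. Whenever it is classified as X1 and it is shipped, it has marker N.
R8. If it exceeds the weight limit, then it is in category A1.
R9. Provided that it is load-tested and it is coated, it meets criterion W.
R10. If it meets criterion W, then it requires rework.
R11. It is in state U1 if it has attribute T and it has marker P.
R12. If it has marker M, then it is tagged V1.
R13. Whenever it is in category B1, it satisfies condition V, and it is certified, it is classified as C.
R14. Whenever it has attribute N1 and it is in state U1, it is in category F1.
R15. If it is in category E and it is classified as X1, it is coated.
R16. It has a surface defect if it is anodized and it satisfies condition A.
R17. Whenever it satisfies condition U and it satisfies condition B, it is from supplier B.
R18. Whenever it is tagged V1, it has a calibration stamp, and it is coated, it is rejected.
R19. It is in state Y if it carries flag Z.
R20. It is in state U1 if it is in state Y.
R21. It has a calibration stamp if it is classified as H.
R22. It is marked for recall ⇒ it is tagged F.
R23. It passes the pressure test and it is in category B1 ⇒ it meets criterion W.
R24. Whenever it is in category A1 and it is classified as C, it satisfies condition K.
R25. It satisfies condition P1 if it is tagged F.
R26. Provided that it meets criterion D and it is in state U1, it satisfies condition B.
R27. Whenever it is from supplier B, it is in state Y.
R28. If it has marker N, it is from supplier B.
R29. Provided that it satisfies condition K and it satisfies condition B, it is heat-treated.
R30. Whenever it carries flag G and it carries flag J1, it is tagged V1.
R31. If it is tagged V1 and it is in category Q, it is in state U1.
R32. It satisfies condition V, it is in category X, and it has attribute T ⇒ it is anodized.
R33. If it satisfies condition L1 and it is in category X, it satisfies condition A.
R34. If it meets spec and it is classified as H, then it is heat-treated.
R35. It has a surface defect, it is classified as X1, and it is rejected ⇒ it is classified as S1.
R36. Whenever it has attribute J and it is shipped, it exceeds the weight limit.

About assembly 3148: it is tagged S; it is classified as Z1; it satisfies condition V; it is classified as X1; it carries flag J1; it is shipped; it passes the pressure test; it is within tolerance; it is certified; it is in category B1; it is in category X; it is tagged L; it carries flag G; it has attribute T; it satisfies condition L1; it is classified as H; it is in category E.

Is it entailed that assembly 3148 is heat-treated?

By R1 (it is within tolerance, it is tagged L): it is marked for recall.
By R7 (it is classified as X1, it is shipped): it has marker N.
By R13 (it is in category B1, it satisfies condition V, it is certified): it is classified as C.
By R15 (it is in category E, it is classified as X1): it is coated.
By R21 (it is classified as H): it has a calibration stamp.
By R22 (it is marked for recall): it is tagged F.
By R23 (it passes the pressure test, it is in category B1): it meets criterion W.
By R25 (it is tagged F): it satisfies condition P1.
By R28 (it has marker N): it is from supplier B.
By R30 (it carries flag G, it carries flag J1): it is tagged V1.
By R32 (it satisfies condition V, it is in category X, it has attribute T): it is anodized.
By R33 (it satisfies condition L1, it is in category X): it satisfies condition A.
By R10 (it meets criterion W): it requires rework.
By R16 (it is anodized, it satisfies condition A): it has a surface defect.
By R18 (it is tagged V1, it has a calibration stamp, it is coated): it is rejected.
By R27 (it is from supplier B): it is in state Y.
By R35 (it has a surface defect, it is classified as X1, it is rejected): it is classified as S1.
By R4 (it satisfies condition P1, it is classified as H, it requires rework): it has attribute J.
By R6 (it is classified as S1): it meets criterion D.
By R20 (it is in state Y): it is in state U1.
By R26 (it meets criterion D, it is in state U1): it satisfies condition B.
By R36 (it has attribute J, it is shipped): it exceeds the weight limit.
By R8 (it exceeds the weight limit): it is in category A1.
By R24 (it is in category A1, it is classified as C): it satisfies condition K.
By R29 (it satisfies condition K, it satisfies condition B): it is heat-treated.

Yes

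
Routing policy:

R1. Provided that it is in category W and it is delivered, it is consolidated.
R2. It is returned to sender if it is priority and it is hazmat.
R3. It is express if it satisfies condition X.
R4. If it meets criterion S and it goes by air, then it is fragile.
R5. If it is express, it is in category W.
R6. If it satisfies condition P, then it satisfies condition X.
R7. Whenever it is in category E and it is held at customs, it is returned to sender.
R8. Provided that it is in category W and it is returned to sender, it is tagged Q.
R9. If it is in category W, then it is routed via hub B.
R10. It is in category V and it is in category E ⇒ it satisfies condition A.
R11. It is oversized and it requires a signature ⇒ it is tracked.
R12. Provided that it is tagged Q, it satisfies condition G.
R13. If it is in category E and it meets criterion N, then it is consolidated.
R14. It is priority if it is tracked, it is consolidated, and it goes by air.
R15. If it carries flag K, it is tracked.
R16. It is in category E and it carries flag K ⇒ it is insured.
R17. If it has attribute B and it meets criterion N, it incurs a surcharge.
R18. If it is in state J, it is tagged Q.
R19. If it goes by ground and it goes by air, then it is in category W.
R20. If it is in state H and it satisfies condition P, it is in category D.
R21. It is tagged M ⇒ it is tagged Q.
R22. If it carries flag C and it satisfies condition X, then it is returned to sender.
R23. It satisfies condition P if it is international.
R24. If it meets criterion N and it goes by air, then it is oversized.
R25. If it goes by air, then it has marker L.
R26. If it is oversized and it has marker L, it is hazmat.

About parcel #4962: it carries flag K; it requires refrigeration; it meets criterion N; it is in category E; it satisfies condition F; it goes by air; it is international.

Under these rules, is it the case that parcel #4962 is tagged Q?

Yes

By R13 (it is in category E, it meets criterion N): it is consolidated.
By R15 (it carries flag K): it is tracked.
By R23 (it is international): it satisfies condition P.
By R24 (it meets criterion N, it goes by air): it is oversized.
By R25 (it goes by air): it has marker L.
By R26 (it is oversized, it has marker L): it is hazmat.
By R6 (it satisfies condition P): it satisfies condition X.
By R14 (it is tracked, it is consolidated, it goes by air): it is priority.
By R2 (it is priority, it is hazmat): it is returned to sender.
By R3 (it satisfies condition X): it is express.
By R5 (it is express): it is in category W.
By R8 (it is in category W, it is returned to sender): it is tagged Q.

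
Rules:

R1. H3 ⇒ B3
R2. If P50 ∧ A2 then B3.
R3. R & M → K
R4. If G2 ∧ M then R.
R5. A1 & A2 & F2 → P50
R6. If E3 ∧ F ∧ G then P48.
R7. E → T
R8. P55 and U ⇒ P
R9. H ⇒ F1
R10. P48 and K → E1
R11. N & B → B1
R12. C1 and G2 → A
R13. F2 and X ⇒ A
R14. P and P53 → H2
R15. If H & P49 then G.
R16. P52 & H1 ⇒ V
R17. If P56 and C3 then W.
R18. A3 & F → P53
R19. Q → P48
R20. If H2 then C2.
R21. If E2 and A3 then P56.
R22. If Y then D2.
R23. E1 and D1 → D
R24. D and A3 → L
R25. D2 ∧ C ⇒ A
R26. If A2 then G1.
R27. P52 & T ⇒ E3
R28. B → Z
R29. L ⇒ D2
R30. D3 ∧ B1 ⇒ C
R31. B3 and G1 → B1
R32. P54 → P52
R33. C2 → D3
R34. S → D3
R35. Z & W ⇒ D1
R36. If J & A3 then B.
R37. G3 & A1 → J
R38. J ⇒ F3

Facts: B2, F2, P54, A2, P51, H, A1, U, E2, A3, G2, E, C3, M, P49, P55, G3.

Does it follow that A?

No

Forward chaining from the given facts derives: R, P50, T, P, F1, G, P56, G1, P52, J, F3, B3, K, W, E3, B1, B, Z, D1.
Rules concluding A: R12 needs C1; R13 needs X; R25 needs D2 — none of these are established.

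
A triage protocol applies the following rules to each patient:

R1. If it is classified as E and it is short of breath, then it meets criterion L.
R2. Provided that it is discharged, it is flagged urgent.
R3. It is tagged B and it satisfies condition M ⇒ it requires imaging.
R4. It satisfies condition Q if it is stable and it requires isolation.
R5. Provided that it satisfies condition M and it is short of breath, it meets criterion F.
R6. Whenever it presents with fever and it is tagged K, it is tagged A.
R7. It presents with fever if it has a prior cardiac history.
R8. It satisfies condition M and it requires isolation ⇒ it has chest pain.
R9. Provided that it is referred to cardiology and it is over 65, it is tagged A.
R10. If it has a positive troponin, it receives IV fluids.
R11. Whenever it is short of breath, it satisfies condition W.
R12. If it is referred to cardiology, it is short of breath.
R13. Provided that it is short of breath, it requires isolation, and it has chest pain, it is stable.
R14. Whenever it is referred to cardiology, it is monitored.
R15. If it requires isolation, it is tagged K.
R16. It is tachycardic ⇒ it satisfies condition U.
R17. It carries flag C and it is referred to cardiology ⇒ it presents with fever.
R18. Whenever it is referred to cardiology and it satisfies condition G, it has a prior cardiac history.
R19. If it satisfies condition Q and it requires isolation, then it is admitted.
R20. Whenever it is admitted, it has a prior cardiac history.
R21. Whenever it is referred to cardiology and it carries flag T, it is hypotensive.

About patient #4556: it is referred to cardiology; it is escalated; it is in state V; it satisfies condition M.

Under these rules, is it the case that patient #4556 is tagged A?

Forward chaining from the given facts derives: is short of breath, is monitored, meets criterion F, satisfies condition W.
Rules concluding "it is tagged A": R6 needs "it presents with fever"; R9 needs "it is over 65" — none of these are established.

No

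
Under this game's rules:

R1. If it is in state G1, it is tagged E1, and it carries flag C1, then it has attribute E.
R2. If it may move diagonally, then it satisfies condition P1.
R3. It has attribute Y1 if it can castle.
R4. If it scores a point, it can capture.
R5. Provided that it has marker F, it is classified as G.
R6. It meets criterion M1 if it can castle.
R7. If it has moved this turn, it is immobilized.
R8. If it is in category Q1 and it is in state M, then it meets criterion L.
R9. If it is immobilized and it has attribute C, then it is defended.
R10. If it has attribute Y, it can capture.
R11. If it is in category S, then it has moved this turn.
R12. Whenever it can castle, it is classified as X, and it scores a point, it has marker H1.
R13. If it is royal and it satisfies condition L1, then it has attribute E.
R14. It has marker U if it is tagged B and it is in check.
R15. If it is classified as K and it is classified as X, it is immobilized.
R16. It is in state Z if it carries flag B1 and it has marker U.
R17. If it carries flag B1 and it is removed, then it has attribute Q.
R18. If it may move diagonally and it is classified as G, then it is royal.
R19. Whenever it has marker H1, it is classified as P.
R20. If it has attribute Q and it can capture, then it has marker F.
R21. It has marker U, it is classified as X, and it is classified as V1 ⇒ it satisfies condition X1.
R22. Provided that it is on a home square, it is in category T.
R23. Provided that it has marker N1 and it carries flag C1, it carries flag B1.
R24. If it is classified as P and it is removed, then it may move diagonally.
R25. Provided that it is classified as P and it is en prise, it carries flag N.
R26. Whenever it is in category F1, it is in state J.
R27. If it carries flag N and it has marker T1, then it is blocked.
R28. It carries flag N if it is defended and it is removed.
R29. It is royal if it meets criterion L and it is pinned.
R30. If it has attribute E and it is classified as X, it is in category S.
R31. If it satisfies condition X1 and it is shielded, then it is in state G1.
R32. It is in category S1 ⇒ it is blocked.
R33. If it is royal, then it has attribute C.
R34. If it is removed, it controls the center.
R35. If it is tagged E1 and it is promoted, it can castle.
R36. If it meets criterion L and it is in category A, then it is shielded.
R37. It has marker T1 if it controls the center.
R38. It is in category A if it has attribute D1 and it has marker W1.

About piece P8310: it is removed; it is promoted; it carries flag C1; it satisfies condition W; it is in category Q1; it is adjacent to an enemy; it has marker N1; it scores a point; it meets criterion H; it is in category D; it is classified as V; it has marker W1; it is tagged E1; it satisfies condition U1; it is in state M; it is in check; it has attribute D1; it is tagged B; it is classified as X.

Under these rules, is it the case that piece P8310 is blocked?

No

Forward chaining from the given facts derives: can capture, meets criterion L, has marker U, carries flag B1, controls the center, can castle, has marker T1, is in category A, has attribute Y1, meets criterion M1, has marker H1, is in state Z, has attribute Q, is classified as P, has marker F, may move diagonally, is shielded, satisfies condition P1, is classified as G, is royal, has attribute C.
Rules concluding "it is blocked": R27 needs "it carries flag N"; R32 needs "it is in category S1" — none of these are established.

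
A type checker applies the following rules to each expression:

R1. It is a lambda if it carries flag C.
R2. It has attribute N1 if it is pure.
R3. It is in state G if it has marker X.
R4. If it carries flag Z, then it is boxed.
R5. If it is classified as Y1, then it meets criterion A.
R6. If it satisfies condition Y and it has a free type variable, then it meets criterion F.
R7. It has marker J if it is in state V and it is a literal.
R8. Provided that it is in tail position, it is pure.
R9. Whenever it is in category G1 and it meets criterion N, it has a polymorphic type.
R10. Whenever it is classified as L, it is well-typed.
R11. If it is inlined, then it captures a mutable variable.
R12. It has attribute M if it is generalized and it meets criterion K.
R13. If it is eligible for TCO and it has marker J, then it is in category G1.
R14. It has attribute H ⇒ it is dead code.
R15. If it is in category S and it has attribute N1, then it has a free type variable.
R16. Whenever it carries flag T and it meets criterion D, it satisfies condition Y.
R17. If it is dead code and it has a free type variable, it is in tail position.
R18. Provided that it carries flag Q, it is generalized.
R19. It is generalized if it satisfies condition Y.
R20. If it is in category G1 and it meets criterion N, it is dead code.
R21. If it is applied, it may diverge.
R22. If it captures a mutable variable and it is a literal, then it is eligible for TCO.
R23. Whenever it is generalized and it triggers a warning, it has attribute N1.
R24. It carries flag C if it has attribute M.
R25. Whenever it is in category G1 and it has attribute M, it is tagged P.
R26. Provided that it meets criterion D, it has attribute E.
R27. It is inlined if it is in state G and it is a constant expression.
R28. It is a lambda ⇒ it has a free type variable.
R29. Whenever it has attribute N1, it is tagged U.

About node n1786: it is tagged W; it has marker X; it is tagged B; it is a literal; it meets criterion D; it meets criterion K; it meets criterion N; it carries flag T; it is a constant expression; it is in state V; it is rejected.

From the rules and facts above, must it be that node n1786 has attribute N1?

By R3 (it has marker X): it is in state G.
By R7 (it is in state V, it is a literal): it has marker J.
By R16 (it carries flag T, it meets criterion D): it satisfies condition Y.
By R19 (it satisfies condition Y): it is generalized.
By R27 (it is in state G, it is a constant expression): it is inlined.
By R11 (it is inlined): it captures a mutable variable.
By R12 (it is generalized, it meets criterion K): it has attribute M.
By R22 (it captures a mutable variable, it is a literal): it is eligible for TCO.
By R24 (it has attribute M): it carries flag C.
By R1 (it carries flag C): it is a lambda.
By R13 (it is eligible for TCO, it has marker J): it is in category G1.
By R20 (it is in category G1, it meets criterion N): it is dead code.
By R28 (it is a lambda): it has a free type variable.
By R17 (it is dead code, it has a free type variable): it is in tail position.
By R8 (it is in tail position): it is pure.
By R2 (it is pure): it has attribute N1.

Yes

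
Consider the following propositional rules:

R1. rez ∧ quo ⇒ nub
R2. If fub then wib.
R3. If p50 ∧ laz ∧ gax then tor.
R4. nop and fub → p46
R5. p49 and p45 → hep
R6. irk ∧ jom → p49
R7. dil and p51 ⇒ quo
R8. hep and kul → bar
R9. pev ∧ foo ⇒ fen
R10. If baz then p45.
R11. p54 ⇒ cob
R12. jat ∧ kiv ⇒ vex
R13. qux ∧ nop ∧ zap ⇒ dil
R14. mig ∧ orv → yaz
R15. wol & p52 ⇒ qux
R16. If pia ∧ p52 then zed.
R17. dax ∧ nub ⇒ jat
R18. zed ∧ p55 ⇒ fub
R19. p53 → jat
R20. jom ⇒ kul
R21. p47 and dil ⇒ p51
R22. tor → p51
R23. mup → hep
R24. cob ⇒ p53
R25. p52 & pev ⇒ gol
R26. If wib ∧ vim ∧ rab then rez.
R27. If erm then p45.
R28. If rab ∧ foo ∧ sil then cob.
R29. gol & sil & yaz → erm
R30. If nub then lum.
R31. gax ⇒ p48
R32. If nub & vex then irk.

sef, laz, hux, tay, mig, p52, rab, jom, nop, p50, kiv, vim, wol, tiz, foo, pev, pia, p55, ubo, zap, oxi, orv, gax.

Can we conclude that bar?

Forward chaining from the given facts derives: tor, fen, yaz, qux, zed, fub, kul, p51, gol, p48, wib, p46, dil, rez, quo, nub, lum.
The only rule concluding bar is R8, which needs hep; that is never established.

No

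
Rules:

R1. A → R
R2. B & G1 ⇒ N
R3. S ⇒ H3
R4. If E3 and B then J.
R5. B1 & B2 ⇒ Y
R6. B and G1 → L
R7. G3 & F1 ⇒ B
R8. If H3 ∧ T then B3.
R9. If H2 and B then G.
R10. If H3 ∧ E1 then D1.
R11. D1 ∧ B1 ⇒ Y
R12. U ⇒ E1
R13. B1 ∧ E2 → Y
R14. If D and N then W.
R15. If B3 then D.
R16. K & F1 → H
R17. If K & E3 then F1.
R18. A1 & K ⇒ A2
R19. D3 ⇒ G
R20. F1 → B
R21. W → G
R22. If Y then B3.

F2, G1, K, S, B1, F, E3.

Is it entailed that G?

Forward chaining from the given facts derives: H3, F1, B, N, J, L, H.
Rules concluding G: R9 needs H2; R19 needs D3; R21 needs W — none of these are established.

No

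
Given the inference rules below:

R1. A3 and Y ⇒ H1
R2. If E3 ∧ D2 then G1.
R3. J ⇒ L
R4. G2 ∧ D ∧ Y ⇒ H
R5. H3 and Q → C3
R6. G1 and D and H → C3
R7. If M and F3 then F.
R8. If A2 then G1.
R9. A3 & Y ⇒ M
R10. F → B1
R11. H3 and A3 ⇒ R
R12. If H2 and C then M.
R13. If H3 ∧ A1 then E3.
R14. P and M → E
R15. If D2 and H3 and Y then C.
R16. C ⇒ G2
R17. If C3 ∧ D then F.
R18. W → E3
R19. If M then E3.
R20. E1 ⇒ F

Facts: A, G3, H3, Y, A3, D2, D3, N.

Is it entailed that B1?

No

Forward chaining from the given facts derives: H1, M, R, C, G2, E3, G1.
The only rule concluding B1 is R10, which needs F; that is never established.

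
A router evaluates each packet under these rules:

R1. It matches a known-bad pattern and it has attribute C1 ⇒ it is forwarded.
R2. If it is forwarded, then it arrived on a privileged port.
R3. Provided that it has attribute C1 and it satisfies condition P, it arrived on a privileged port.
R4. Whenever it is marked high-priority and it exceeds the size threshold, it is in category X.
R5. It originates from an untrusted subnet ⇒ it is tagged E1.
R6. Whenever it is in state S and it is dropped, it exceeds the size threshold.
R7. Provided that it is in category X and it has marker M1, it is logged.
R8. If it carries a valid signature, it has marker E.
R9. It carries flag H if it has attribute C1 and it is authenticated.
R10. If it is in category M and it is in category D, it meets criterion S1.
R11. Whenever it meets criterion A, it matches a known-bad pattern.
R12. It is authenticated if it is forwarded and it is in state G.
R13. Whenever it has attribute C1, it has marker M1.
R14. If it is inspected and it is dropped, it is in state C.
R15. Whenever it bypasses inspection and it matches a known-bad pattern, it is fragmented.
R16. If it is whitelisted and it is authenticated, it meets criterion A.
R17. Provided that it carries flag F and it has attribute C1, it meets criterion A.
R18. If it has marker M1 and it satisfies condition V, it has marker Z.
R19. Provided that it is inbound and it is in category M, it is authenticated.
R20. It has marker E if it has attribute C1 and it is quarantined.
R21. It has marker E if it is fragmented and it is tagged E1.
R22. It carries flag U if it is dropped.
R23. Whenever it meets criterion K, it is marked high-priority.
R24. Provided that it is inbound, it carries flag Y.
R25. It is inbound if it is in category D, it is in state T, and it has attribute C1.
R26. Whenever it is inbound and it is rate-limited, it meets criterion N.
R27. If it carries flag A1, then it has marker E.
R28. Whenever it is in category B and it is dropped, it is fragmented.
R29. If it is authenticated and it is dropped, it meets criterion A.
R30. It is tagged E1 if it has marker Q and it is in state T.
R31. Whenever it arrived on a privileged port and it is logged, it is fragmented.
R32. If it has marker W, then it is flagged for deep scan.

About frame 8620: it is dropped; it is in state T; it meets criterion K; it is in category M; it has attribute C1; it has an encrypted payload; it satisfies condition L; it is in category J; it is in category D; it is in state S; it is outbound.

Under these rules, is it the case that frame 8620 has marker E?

No

Forward chaining from the given facts derives: exceeds the size threshold, meets criterion S1, has marker M1, carries flag U, is marked high-priority, is inbound, is in category X, is logged, is authenticated, carries flag Y, meets criterion A, carries flag H, matches a known-bad pattern, is forwarded, arrived on a privileged port, is fragmented.
Rules concluding "it has marker E": R8 needs "it carries a valid signature"; R20 needs "it is quarantined"; R21 needs "it is tagged E1"; R27 needs "it carries flag A1" — none of these are established.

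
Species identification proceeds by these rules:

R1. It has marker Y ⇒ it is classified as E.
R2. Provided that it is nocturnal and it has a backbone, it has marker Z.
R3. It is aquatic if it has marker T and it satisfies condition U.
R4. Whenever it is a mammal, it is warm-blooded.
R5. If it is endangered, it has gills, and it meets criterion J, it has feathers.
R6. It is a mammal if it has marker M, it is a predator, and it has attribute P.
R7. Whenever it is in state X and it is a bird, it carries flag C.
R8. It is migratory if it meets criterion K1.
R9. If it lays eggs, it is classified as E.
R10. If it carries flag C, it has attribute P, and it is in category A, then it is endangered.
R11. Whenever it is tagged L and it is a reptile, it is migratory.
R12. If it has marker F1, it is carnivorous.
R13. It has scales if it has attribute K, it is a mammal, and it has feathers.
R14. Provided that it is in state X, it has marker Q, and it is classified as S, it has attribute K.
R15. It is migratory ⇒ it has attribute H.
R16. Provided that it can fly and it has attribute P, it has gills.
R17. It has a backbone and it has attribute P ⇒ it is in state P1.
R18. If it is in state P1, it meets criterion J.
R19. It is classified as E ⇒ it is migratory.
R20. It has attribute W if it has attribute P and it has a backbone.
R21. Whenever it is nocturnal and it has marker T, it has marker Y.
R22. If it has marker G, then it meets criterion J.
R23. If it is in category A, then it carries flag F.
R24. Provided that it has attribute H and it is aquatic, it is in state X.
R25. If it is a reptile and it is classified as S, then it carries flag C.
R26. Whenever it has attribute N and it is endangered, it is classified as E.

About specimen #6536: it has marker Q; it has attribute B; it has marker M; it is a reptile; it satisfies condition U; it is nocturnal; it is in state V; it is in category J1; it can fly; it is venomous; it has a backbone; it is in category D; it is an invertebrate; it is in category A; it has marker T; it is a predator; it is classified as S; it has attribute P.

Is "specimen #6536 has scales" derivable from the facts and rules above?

By R3 (it has marker T, it satisfies condition U): it is aquatic.
By R6 (it has marker M, it is a predator, it has attribute P): it is a mammal.
By R16 (it can fly, it has attribute P): it has gills.
By R17 (it has a backbone, it has attribute P): it is in state P1.
By R18 (it is in state P1): it meets criterion J.
By R21 (it is nocturnal, it has marker T): it has marker Y.
By R25 (it is a reptile, it is classified as S): it carries flag C.
By R1 (it has marker Y): it is classified as E.
By R10 (it carries flag C, it has attribute P, it is in category A): it is endangered.
By R19 (it is classified as E): it is migratory.
By R5 (it is endangered, it has gills, it meets criterion J): it has feathers.
By R15 (it is migratory): it has attribute H.
By R24 (it has attribute H, it is aquatic): it is in state X.
By R14 (it is in state X, it has marker Q, it is classified as S): it has attribute K.
By R13 (it has attribute K, it is a mammal, it has feathers): it has scales.

Yes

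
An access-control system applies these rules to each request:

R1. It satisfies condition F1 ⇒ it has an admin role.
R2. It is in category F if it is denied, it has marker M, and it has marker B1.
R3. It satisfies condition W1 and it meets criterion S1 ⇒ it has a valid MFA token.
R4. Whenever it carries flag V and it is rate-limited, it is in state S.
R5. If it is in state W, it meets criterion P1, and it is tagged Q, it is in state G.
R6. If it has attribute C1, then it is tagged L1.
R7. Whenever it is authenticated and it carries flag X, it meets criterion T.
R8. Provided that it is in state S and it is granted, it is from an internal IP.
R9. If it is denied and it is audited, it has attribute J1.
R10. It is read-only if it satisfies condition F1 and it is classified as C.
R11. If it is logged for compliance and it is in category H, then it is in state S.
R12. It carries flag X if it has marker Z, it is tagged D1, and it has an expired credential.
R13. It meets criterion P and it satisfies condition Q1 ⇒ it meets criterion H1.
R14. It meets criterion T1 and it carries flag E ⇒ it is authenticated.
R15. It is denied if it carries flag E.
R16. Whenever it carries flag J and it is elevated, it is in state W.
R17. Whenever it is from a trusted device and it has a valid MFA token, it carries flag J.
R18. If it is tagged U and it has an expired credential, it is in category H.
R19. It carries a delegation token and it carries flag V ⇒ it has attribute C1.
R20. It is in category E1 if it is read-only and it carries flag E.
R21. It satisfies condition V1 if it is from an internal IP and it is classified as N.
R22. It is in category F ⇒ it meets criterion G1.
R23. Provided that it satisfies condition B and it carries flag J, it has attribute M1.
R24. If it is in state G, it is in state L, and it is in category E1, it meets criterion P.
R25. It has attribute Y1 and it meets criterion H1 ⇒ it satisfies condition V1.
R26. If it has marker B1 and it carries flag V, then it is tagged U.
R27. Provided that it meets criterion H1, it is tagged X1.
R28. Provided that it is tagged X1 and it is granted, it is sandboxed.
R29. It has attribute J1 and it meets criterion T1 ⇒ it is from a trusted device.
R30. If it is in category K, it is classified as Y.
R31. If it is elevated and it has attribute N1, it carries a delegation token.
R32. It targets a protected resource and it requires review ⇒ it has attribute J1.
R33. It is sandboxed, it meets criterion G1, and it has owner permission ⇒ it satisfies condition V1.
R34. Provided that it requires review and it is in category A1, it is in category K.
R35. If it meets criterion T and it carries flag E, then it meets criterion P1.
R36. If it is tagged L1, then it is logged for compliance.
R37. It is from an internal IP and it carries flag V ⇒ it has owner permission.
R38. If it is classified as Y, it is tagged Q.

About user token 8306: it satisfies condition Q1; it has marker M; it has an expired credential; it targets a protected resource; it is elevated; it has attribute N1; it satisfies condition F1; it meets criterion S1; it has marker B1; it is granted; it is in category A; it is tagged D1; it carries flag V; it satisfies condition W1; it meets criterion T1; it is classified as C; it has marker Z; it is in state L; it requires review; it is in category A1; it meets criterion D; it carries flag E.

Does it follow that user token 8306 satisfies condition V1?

By R3 (it satisfies condition W1, it meets criterion S1): it has a valid MFA token.
By R10 (it satisfies condition F1, it is classified as C): it is read-only.
By R12 (it has marker Z, it is tagged D1, it has an expired credential): it carries flag X.
By R14 (it meets criterion T1, it carries flag E): it is authenticated.
By R15 (it carries flag E): it is denied.
By R20 (it is read-only, it carries flag E): it is in category E1.
By R26 (it has marker B1, it carries flag V): it is tagged U.
By R31 (it is elevated, it has attribute N1): it carries a delegation token.
By R32 (it targets a protected resource, it requires review): it has attribute J1.
By R34 (it requires review, it is in category A1): it is in category K.
By R2 (it is denied, it has marker M, it has marker B1): it is in category F.
By R7 (it is authenticated, it carries flag X): it meets criterion T.
By R18 (it is tagged U, it has an expired credential): it is in category H.
By R19 (it carries a delegation token, it carries flag V): it has attribute C1.
By R22 (it is in category F): it meets criterion G1.
By R29 (it has attribute J1, it meets criterion T1): it is from a trusted device.
By R30 (it is in category K): it is classified as Y.
By R35 (it meets criterion T, it carries flag E): it meets criterion P1.
By R38 (it is classified as Y): it is tagged Q.
By R6 (it has attribute C1): it is tagged L1.
By R17 (it is from a trusted device, it has a valid MFA token): it carries flag J.
By R36 (it is tagged L1): it is logged for compliance.
By R11 (it is logged for compliance, it is in category H): it is in state S.
By R16 (it carries flag J, it is elevated): it is in state W.
By R5 (it is in state W, it meets criterion P1, it is tagged Q): it is in state G.
By R8 (it is in state S, it is granted): it is from an internal IP.
By R24 (it is in state G, it is in state L, it is in category E1): it meets criterion P.
By R37 (it is from an internal IP, it carries flag V): it has owner permission.
By R13 (it meets criterion P, it satisfies condition Q1): it meets criterion H1.
By R27 (it meets criterion H1): it is tagged X1.
By R28 (it is tagged X1, it is granted): it is sandboxed.
By R33 (it is sandboxed, it meets criterion G1, it has owner permission): it satisfies condition V1.

Yes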